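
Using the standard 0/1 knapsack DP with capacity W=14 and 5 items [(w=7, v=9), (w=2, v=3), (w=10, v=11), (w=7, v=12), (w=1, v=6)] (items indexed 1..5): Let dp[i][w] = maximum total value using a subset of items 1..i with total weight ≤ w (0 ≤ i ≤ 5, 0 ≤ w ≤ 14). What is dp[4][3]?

3

i\w   0   1   2   3   4   5   6   7   8   9  10  11  12  13  14
  0   0   0   0   0   0   0   0   0   0   0   0   0   0   0   0
  1   0   0   0   0   0   0   0   9   9   9   9   9   9   9   9
  2   0   0   3   3   3   3   3   9   9  12  12  12  12  12  12
  3   0   0   3   3   3   3   3   9   9  12  12  12  14  14  14
  4   0   0   3   3   3   3   3  12  12  15  15  15  15  15  21
  5   0   6   6   9   9   9   9  12  18  18  21  21  21  21  21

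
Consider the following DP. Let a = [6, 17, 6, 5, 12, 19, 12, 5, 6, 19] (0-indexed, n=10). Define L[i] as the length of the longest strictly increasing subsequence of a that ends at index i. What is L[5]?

3

   i    0    1    2    3    4    5    6    7    8    9
a[i]    6   17    6    5   12   19   12    5    6   19
L[i]    1    2    1    1    2    3    2    1    2    3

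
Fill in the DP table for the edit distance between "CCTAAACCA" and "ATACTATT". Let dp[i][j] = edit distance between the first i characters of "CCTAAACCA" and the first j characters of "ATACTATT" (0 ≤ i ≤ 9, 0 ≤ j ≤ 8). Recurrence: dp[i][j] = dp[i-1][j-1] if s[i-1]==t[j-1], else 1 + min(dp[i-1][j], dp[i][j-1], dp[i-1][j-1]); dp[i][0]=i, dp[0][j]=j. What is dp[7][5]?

   ''  A  T  A  C  T  A  T  T
''  0  1  2  3  4  5  6  7  8
 C  1  1  2  3  3  4  5  6  7
 C  2  2  2  3  3  4  5  6  7
 T  3  3  2  3  4  3  4  5  6
 A  4  3  3  2  3  4  3  4  5
 A  5  4  4  3  3  4  4  4  5
 A  6  5  5  4  4  4  4  5  5
 C  7  6  6  5  4  5  5  5  6
 C  8  7  7  6  5  5  6  6  6
 A  9  8  8  7  6  6  5  6  7

5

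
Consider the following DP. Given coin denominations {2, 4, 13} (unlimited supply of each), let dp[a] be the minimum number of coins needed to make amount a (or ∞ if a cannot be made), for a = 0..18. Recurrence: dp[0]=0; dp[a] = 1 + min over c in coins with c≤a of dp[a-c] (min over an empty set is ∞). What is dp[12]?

 a  0  1  2  3  4  5  6  7  8  9 10 11 12 13 14 15 16 17 18
dp  0  -  1  -  1  -  2  -  2  -  3  -  3  1  4  2  4  2  5
(- denotes ∞ / unreachable)

3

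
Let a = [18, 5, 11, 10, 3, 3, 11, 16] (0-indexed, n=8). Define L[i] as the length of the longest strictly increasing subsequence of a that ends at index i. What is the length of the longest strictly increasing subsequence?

   i    0    1    2    3    4    5    6    7
a[i]   18    5   11   10    3    3   11   16
L[i]    1    1    2    2    1    1    3    4

4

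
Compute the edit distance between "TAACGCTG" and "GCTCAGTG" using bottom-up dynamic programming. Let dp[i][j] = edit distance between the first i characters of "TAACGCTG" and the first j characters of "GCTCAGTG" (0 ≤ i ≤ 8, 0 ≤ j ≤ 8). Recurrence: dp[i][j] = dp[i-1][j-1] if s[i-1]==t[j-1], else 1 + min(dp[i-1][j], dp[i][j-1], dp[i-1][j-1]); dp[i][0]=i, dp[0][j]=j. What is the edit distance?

5

   ''  G  C  T  C  A  G  T  G
''  0  1  2  3  4  5  6  7  8
 T  1  1  2  2  3  4  5  6  7
 A  2  2  2  3  3  3  4  5  6
 A  3  3  3  3  4  3  4  5  6
 C  4  4  3  4  3  4  4  5  6
 G  5  4  4  4  4  4  4  5  5
 C  6  5  4  5  4  5  5  5  6
 T  7  6  5  4  5  5  6  5  6
 G  8  7  6  5  5  6  5  6  5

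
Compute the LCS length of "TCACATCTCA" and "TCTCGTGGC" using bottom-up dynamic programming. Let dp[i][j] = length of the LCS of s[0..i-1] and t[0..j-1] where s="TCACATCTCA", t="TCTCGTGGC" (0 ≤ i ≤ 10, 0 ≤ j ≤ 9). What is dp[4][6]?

3

   ''  T  C  T  C  G  T  G  G  C
''  0  0  0  0  0  0  0  0  0  0
 T  0  1  1  1  1  1  1  1  1  1
 C  0  1  2  2  2  2  2  2  2  2
 A  0  1  2  2  2  2  2  2  2  2
 C  0  1  2  2  3  3  3  3  3  3
 A  0  1  2  2  3  3  3  3  3  3
 T  0  1  2  3  3  3  4  4  4  4
 C  0  1  2  3  4  4  4  4  4  5
 T  0  1  2  3  4  4  5  5  5  5
 C  0  1  2  3  4  4  5  5  5  6
 A  0  1  2  3  4  4  5  5  5  6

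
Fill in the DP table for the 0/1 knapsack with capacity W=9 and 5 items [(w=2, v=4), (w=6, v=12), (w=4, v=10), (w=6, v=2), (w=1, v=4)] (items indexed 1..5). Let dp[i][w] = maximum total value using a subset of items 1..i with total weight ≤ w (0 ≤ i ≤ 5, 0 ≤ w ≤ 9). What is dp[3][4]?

10

i\w   0   1   2   3   4   5   6   7   8   9
  0   0   0   0   0   0   0   0   0   0   0
  1   0   0   4   4   4   4   4   4   4   4
  2   0   0   4   4   4   4  12  12  16  16
  3   0   0   4   4  10  10  14  14  16  16
  4   0   0   4   4  10  10  14  14  16  16
  5   0   4   4   8  10  14  14  18  18  20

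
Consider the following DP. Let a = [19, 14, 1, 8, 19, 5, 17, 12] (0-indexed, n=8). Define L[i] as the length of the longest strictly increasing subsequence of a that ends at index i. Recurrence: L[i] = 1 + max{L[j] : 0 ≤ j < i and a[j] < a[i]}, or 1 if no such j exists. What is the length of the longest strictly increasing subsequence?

   i    0    1    2    3    4    5    6    7
a[i]   19   14    1    8   19    5   17   12
L[i]    1    1    1    2    3    2    3    3

3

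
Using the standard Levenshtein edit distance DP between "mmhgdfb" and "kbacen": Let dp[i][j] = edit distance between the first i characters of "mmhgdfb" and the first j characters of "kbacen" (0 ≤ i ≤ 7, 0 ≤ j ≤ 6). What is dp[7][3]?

   ''  k  b  a  c  e  n
''  0  1  2  3  4  5  6
 m  1  1  2  3  4  5  6
 m  2  2  2  3  4  5  6
 h  3  3  3  3  4  5  6
 g  4  4  4  4  4  5  6
 d  5  5  5  5  5  5  6
 f  6  6  6  6  6  6  6
 b  7  7  6  7  7  7  7

7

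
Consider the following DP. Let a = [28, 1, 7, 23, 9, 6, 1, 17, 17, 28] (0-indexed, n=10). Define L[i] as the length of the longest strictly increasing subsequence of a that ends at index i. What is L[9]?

   i    0    1    2    3    4    5    6    7    8    9
a[i]   28    1    7   23    9    6    1   17   17   28
L[i]    1    1    2    3    3    2    1    4    4    5

5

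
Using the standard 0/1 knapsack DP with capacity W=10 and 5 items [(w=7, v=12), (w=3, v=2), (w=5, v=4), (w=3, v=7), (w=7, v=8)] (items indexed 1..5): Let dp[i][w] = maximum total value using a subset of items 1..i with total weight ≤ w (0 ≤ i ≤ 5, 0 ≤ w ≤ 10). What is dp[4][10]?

19

i\w   0   1   2   3   4   5   6   7   8   9  10
  0   0   0   0   0   0   0   0   0   0   0   0
  1   0   0   0   0   0   0   0  12  12  12  12
  2   0   0   0   2   2   2   2  12  12  12  14
  3   0   0   0   2   2   4   4  12  12  12  14
  4   0   0   0   7   7   7   9  12  12  12  19
  5   0   0   0   7   7   7   9  12  12  12  19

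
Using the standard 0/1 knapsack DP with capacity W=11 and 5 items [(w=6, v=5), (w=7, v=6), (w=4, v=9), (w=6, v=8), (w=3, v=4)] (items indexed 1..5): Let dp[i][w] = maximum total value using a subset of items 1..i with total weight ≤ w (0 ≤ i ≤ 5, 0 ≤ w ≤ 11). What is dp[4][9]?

9

i\w   0   1   2   3   4   5   6   7   8   9  10  11
  0   0   0   0   0   0   0   0   0   0   0   0   0
  1   0   0   0   0   0   0   5   5   5   5   5   5
  2   0   0   0   0   0   0   5   6   6   6   6   6
  3   0   0   0   0   9   9   9   9   9   9  14  15
  4   0   0   0   0   9   9   9   9   9   9  17  17
  5   0   0   0   4   9   9   9  13  13  13  17  17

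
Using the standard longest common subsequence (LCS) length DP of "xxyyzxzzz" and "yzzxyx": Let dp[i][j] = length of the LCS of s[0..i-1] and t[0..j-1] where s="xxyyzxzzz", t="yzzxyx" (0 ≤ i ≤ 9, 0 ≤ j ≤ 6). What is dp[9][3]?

   ''  y  z  z  x  y  x
''  0  0  0  0  0  0  0
 x  0  0  0  0  1  1  1
 x  0  0  0  0  1  1  2
 y  0  1  1  1  1  2  2
 y  0  1  1  1  1  2  2
 z  0  1  2  2  2  2  2
 x  0  1  2  2  3  3  3
 z  0  1  2  3  3  3  3
 z  0  1  2  3  3  3  3
 z  0  1  2  3  3  3  3

3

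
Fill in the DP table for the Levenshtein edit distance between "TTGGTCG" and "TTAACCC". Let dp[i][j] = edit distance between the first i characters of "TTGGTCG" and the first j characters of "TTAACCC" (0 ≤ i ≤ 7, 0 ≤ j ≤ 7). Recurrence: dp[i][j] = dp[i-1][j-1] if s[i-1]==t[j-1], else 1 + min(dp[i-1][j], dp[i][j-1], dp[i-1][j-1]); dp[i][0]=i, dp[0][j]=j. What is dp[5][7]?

5

   ''  T  T  A  A  C  C  C
''  0  1  2  3  4  5  6  7
 T  1  0  1  2  3  4  5  6
 T  2  1  0  1  2  3  4  5
 G  3  2  1  1  2  3  4  5
 G  4  3  2  2  2  3  4  5
 T  5  4  3  3  3  3  4  5
 C  6  5  4  4  4  3  3  4
 G  7  6  5  5  5  4  4  4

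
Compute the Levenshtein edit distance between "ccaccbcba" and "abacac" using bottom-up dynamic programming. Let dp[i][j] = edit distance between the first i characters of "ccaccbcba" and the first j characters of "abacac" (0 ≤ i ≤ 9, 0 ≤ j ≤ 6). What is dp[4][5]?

   ''  a  b  a  c  a  c
''  0  1  2  3  4  5  6
 c  1  1  2  3  3  4  5
 c  2  2  2  3  3  4  4
 a  3  2  3  2  3  3  4
 c  4  3  3  3  2  3  3
 c  5  4  4  4  3  3  3
 b  6  5  4  5  4  4  4
 c  7  6  5  5  5  5  4
 b  8  7  6  6  6  6  5
 a  9  8  7  6  7  6  6

3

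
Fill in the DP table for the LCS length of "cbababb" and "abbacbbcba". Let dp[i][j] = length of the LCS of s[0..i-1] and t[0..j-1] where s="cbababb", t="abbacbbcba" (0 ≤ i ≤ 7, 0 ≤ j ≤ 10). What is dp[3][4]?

   ''  a  b  b  a  c  b  b  c  b  a
''  0  0  0  0  0  0  0  0  0  0  0
 c  0  0  0  0  0  1  1  1  1  1  1
 b  0  0  1  1  1  1  2  2  2  2  2
 a  0  1  1  1  2  2  2  2  2  2  3
 b  0  1  2  2  2  2  3  3  3  3  3
 a  0  1  2  2  3  3  3  3  3  3  4
 b  0  1  2  3  3  3  4  4  4  4  4
 b  0  1  2  3  3  3  4  5  5  5  5

2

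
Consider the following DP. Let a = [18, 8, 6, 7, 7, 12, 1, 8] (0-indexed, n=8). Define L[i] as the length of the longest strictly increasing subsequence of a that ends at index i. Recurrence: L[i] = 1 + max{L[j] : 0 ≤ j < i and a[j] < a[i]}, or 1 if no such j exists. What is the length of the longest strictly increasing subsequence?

3

   i    0    1    2    3    4    5    6    7
a[i]   18    8    6    7    7   12    1    8
L[i]    1    1    1    2    2    3    1    3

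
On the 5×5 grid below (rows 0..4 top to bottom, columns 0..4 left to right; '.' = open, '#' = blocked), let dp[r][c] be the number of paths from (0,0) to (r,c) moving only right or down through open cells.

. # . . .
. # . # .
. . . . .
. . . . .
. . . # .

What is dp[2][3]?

1

r\c   0   1   2   3   4
  0   1   0   0   0   0
  1   1   0   0   0   0
  2   1   1   1   1   1
  3   1   2   3   4   5
  4   1   3   6   0   5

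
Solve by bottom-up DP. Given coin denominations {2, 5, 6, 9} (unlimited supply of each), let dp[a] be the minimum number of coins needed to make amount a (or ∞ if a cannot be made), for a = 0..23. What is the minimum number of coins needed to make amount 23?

 a  0  1  2  3  4  5  6  7  8  9 10 11 12 13 14 15 16 17 18 19 20 21 22 23
dp  0  -  1  -  2  1  1  2  2  1  2  2  2  3  2  2  3  3  2  3  3  3  4  3
(- denotes ∞ / unreachable)

3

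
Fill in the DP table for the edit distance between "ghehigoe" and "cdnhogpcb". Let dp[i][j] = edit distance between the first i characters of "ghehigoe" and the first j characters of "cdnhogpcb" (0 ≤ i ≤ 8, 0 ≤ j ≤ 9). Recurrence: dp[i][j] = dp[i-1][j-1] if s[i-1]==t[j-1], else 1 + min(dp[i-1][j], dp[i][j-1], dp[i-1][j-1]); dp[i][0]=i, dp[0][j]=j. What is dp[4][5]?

   ''  c  d  n  h  o  g  p  c  b
''  0  1  2  3  4  5  6  7  8  9
 g  1  1  2  3  4  5  5  6  7  8
 h  2  2  2  3  3  4  5  6  7  8
 e  3  3  3  3  4  4  5  6  7  8
 h  4  4  4  4  3  4  5  6  7  8
 i  5  5  5  5  4  4  5  6  7  8
 g  6  6  6  6  5  5  4  5  6  7
 o  7  7  7  7  6  5  5  5  6  7
 e  8  8  8  8  7  6  6  6  6  7

4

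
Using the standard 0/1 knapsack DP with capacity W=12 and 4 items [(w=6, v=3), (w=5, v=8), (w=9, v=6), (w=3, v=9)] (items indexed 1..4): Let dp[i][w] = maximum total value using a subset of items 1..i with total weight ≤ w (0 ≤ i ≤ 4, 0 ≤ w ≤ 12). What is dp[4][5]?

9

i\w   0   1   2   3   4   5   6   7   8   9  10  11  12
  0   0   0   0   0   0   0   0   0   0   0   0   0   0
  1   0   0   0   0   0   0   3   3   3   3   3   3   3
  2   0   0   0   0   0   8   8   8   8   8   8  11  11
  3   0   0   0   0   0   8   8   8   8   8   8  11  11
  4   0   0   0   9   9   9   9   9  17  17  17  17  17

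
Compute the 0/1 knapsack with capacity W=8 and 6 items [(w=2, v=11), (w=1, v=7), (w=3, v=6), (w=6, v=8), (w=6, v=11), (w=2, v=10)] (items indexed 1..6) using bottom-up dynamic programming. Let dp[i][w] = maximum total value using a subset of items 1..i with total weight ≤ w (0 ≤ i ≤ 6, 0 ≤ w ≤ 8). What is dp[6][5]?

28

i\w   0   1   2   3   4   5   6   7   8
  0   0   0   0   0   0   0   0   0   0
  1   0   0  11  11  11  11  11  11  11
  2   0   7  11  18  18  18  18  18  18
  3   0   7  11  18  18  18  24  24  24
  4   0   7  11  18  18  18  24  24  24
  5   0   7  11  18  18  18  24  24  24
  6   0   7  11  18  21  28  28  28  34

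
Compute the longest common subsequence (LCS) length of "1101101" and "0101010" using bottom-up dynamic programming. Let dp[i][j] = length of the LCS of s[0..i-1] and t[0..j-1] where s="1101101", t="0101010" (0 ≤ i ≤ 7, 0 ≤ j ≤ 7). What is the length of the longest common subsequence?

5

   ''  0  1  0  1  0  1  0
''  0  0  0  0  0  0  0  0
 1  0  0  1  1  1  1  1  1
 1  0  0  1  1  2  2  2  2
 0  0  1  1  2  2  3  3  3
 1  0  1  2  2  3  3  4  4
 1  0  1  2  2  3  3  4  4
 0  0  1  2  3  3  4  4  5
 1  0  1  2  3  4  4  5  5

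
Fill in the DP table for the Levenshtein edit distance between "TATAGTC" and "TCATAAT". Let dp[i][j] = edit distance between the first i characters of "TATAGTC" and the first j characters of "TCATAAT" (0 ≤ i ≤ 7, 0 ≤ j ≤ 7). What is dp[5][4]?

3

   ''  T  C  A  T  A  A  T
''  0  1  2  3  4  5  6  7
 T  1  0  1  2  3  4  5  6
 A  2  1  1  1  2  3  4  5
 T  3  2  2  2  1  2  3  4
 A  4  3  3  2  2  1  2  3
 G  5  4  4  3  3  2  2  3
 T  6  5  5  4  3  3  3  2
 C  7  6  5  5  4  4  4  3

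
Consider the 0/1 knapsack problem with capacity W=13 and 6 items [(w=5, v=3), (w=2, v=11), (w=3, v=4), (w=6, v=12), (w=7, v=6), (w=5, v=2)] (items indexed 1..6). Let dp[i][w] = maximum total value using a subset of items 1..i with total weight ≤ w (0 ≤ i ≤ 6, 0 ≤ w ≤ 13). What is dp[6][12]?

27

i\w   0   1   2   3   4   5   6   7   8   9  10  11  12  13
  0   0   0   0   0   0   0   0   0   0   0   0   0   0   0
  1   0   0   0   0   0   3   3   3   3   3   3   3   3   3
  2   0   0  11  11  11  11  11  14  14  14  14  14  14  14
  3   0   0  11  11  11  15  15  15  15  15  18  18  18  18
  4   0   0  11  11  11  15  15  15  23  23  23  27  27  27
  5   0   0  11  11  11  15  15  15  23  23  23  27  27  27
  6   0   0  11  11  11  15  15  15  23  23  23  27  27  27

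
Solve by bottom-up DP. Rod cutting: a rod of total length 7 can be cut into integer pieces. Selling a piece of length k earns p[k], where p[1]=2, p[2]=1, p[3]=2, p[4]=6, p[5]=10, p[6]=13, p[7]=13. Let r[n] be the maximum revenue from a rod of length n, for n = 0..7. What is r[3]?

6

   n    0    1    2    3    4    5    6    7
r[n]    0    2    4    6    8   10   13   15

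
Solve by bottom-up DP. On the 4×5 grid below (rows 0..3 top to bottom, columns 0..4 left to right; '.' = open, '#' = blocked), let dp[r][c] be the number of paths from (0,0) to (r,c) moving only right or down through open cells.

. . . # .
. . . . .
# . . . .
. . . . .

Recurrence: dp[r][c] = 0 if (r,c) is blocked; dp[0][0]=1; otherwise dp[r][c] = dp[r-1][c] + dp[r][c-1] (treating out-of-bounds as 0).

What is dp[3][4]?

r\c   0   1   2   3   4
  0   1   1   1   0   0
  1   1   2   3   3   3
  2   0   2   5   8  11
  3   0   2   7  15  26

26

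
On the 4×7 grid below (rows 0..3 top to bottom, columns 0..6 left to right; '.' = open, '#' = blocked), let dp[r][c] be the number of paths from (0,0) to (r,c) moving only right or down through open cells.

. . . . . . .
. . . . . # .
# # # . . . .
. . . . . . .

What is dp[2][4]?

r\c   0   1   2   3   4   5   6
  0   1   1   1   1   1   1   1
  1   1   2   3   4   5   0   1
  2   0   0   0   4   9   9  10
  3   0   0   0   4  13  22  32

9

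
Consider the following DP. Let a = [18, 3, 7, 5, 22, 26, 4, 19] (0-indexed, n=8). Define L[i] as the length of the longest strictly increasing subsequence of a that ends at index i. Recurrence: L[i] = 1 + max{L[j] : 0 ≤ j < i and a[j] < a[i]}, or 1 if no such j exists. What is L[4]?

   i    0    1    2    3    4    5    6    7
a[i]   18    3    7    5   22   26    4   19
L[i]    1    1    2    2    3    4    2    3

3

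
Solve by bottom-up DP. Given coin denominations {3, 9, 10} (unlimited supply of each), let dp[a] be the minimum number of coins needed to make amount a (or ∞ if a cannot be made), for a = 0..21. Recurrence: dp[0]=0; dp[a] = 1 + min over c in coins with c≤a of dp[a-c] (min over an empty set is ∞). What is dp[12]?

 a  0  1  2  3  4  5  6  7  8  9 10 11 12 13 14 15 16 17 18 19 20 21
dp  0  -  -  1  -  -  2  -  -  1  1  -  2  2  -  3  3  -  2  2  2  3
(- denotes ∞ / unreachable)

2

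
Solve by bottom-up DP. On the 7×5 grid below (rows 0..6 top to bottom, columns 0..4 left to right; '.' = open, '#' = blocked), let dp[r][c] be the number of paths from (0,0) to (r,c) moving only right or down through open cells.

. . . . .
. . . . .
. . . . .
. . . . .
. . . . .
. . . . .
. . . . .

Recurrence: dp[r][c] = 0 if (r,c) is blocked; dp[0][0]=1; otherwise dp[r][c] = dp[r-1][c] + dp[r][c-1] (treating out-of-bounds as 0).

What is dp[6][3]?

r\c   0   1   2   3   4
  0   1   1   1   1   1
  1   1   2   3   4   5
  2   1   3   6  10  15
  3   1   4  10  20  35
  4   1   5  15  35  70
  5   1   6  21  56 126
  6   1   7  28  84 210

84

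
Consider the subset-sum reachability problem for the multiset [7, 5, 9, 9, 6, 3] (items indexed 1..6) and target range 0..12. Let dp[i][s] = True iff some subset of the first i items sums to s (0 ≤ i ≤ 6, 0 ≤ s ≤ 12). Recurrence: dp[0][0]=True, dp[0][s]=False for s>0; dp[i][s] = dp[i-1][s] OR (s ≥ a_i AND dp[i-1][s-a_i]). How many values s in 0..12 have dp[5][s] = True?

7

i\s   0   1   2   3   4   5   6   7   8   9  10  11  12
  0   T   F   F   F   F   F   F   F   F   F   F   F   F
  1   T   F   F   F   F   F   F   T   F   F   F   F   F
  2   T   F   F   F   F   T   F   T   F   F   F   F   T
  3   T   F   F   F   F   T   F   T   F   T   F   F   T
  4   T   F   F   F   F   T   F   T   F   T   F   F   T
  5   T   F   F   F   F   T   T   T   F   T   F   T   T
  6   T   F   F   T   F   T   T   T   T   T   T   T   T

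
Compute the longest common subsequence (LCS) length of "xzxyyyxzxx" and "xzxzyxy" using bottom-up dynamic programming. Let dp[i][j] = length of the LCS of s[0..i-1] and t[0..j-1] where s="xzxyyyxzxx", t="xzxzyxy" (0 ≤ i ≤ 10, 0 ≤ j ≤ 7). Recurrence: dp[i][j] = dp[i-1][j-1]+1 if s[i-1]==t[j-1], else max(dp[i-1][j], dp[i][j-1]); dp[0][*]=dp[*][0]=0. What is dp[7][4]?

   ''  x  z  x  z  y  x  y
''  0  0  0  0  0  0  0  0
 x  0  1  1  1  1  1  1  1
 z  0  1  2  2  2  2  2  2
 x  0  1  2  3  3  3  3  3
 y  0  1  2  3  3  4  4  4
 y  0  1  2  3  3  4  4  5
 y  0  1  2  3  3  4  4  5
 x  0  1  2  3  3  4  5  5
 z  0  1  2  3  4  4  5  5
 x  0  1  2  3  4  4  5  5
 x  0  1  2  3  4  4  5  5

3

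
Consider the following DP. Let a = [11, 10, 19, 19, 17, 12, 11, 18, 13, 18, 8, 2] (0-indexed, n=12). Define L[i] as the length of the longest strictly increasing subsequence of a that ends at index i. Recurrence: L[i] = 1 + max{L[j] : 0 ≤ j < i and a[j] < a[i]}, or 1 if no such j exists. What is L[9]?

4

   i    0    1    2    3    4    5    6    7    8    9   10   11
a[i]   11   10   19   19   17   12   11   18   13   18    8    2
L[i]    1    1    2    2    2    2    2    3    3    4    1    1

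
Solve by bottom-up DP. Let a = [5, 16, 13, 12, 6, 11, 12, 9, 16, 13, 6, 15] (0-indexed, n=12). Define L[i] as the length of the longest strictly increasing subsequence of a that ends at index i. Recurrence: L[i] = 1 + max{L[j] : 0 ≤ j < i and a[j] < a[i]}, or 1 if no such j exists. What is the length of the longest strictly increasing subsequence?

   i    0    1    2    3    4    5    6    7    8    9   10   11
a[i]    5   16   13   12    6   11   12    9   16   13    6   15
L[i]    1    2    2    2    2    3    4    3    5    5    2    6

6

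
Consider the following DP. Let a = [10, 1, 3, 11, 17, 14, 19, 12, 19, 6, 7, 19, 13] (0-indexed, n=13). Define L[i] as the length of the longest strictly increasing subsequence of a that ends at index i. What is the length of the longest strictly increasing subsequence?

5

   i    0    1    2    3    4    5    6    7    8    9   10   11   12
a[i]   10    1    3   11   17   14   19   12   19    6    7   19   13
L[i]    1    1    2    3    4    4    5    4    5    3    4    5    5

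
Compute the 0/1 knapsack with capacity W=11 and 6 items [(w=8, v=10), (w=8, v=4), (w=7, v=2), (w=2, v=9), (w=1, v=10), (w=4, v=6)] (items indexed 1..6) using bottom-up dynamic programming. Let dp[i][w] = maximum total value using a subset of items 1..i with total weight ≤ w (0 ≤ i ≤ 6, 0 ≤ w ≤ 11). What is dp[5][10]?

21

i\w   0   1   2   3   4   5   6   7   8   9  10  11
  0   0   0   0   0   0   0   0   0   0   0   0   0
  1   0   0   0   0   0   0   0   0  10  10  10  10
  2   0   0   0   0   0   0   0   0  10  10  10  10
  3   0   0   0   0   0   0   0   2  10  10  10  10
  4   0   0   9   9   9   9   9   9  10  11  19  19
  5   0  10  10  19  19  19  19  19  19  20  21  29
  6   0  10  10  19  19  19  19  25  25  25  25  29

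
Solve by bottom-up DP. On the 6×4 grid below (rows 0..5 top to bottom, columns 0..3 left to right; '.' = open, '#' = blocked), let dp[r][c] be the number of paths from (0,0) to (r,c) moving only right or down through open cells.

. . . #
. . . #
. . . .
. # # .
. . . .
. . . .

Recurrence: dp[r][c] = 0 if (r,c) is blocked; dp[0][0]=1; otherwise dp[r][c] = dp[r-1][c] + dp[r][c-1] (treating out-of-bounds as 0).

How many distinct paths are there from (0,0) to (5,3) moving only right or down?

r\c   0   1   2   3
  0   1   1   1   0
  1   1   2   3   0
  2   1   3   6   6
  3   1   0   0   6
  4   1   1   1   7
  5   1   2   3  10

10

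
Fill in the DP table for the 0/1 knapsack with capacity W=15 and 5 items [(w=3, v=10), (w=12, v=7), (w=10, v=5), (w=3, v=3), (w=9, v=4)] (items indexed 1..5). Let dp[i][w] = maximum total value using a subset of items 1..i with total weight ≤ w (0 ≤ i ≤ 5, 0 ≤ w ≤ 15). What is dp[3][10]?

i\w   0   1   2   3   4   5   6   7   8   9  10  11  12  13  14  15
  0   0   0   0   0   0   0   0   0   0   0   0   0   0   0   0   0
  1   0   0   0  10  10  10  10  10  10  10  10  10  10  10  10  10
  2   0   0   0  10  10  10  10  10  10  10  10  10  10  10  10  17
  3   0   0   0  10  10  10  10  10  10  10  10  10  10  15  15  17
  4   0   0   0  10  10  10  13  13  13  13  13  13  13  15  15  17
  5   0   0   0  10  10  10  13  13  13  13  13  13  14  15  15  17

10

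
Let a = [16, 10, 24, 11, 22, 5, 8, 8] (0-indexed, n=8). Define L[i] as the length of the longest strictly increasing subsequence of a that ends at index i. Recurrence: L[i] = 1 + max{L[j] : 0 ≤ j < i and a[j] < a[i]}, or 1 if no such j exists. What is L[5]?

   i    0    1    2    3    4    5    6    7
a[i]   16   10   24   11   22    5    8    8
L[i]    1    1    2    2    3    1    2    2

1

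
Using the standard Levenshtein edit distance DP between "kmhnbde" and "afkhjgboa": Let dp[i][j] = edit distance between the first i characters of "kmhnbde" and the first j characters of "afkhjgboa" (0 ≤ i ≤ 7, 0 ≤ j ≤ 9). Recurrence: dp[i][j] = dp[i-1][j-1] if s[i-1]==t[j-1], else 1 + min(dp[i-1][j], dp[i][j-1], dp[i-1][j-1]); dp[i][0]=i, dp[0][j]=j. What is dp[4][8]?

7

   ''  a  f  k  h  j  g  b  o  a
''  0  1  2  3  4  5  6  7  8  9
 k  1  1  2  2  3  4  5  6  7  8
 m  2  2  2  3  3  4  5  6  7  8
 h  3  3  3  3  3  4  5  6  7  8
 n  4  4  4  4  4  4  5  6  7  8
 b  5  5  5  5  5  5  5  5  6  7
 d  6  6  6  6  6  6  6  6  6  7
 e  7  7  7  7  7  7  7  7  7  7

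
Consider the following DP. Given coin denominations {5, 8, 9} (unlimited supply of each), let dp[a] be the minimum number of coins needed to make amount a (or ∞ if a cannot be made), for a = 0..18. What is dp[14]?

 a  0  1  2  3  4  5  6  7  8  9 10 11 12 13 14 15 16 17 18
dp  0  -  -  -  -  1  -  -  1  1  2  -  -  2  2  3  2  2  2
(- denotes ∞ / unreachable)

2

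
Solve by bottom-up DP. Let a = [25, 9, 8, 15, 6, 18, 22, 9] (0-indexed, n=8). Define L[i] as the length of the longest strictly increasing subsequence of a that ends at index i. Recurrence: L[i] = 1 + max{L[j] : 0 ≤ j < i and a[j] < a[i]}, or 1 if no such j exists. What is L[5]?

3

   i    0    1    2    3    4    5    6    7
a[i]   25    9    8   15    6   18   22    9
L[i]    1    1    1    2    1    3    4    2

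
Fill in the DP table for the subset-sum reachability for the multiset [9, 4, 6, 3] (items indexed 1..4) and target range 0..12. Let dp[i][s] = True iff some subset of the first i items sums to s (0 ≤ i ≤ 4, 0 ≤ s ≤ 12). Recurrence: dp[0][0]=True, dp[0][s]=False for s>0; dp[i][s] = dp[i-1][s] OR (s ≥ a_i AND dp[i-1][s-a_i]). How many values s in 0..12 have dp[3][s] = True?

i\s   0   1   2   3   4   5   6   7   8   9  10  11  12
  0   T   F   F   F   F   F   F   F   F   F   F   F   F
  1   T   F   F   F   F   F   F   F   F   T   F   F   F
  2   T   F   F   F   T   F   F   F   F   T   F   F   F
  3   T   F   F   F   T   F   T   F   F   T   T   F   F
  4   T   F   F   T   T   F   T   T   F   T   T   F   T

5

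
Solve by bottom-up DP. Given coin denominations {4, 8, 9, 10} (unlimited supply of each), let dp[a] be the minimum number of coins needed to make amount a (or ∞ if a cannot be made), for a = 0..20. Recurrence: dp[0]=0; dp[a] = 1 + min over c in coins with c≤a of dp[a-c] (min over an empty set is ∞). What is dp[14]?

2

 a  0  1  2  3  4  5  6  7  8  9 10 11 12 13 14 15 16 17 18 19 20
dp  0  -  -  -  1  -  -  -  1  1  1  -  2  2  2  -  2  2  2  2  2
(- denotes ∞ / unreachable)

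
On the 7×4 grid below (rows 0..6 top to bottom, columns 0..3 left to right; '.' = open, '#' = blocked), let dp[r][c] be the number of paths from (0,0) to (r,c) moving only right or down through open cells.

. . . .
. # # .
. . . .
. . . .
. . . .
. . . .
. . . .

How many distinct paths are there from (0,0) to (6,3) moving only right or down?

r\c   0   1   2   3
  0   1   1   1   1
  1   1   0   0   1
  2   1   1   1   2
  3   1   2   3   5
  4   1   3   6  11
  5   1   4  10  21
  6   1   5  15  36

36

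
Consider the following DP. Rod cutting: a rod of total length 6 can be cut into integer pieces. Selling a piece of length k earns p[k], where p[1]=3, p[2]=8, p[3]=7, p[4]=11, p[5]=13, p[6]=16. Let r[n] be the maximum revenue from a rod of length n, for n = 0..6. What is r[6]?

   n    0    1    2    3    4    5    6
r[n]    0    3    8   11   16   19   24

24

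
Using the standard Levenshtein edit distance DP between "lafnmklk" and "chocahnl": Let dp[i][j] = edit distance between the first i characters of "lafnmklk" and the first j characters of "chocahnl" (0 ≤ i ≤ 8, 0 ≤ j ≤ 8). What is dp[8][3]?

8

   ''  c  h  o  c  a  h  n  l
''  0  1  2  3  4  5  6  7  8
 l  1  1  2  3  4  5  6  7  7
 a  2  2  2  3  4  4  5  6  7
 f  3  3  3  3  4  5  5  6  7
 n  4  4  4  4  4  5  6  5  6
 m  5  5  5  5  5  5  6  6  6
 k  6  6  6  6  6  6  6  7  7
 l  7  7  7  7  7  7  7  7  7
 k  8  8  8  8  8  8  8  8  8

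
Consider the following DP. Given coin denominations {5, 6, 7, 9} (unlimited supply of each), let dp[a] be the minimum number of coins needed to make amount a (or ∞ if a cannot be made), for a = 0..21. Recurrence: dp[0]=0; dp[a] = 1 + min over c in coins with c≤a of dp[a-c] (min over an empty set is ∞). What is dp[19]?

3

 a  0  1  2  3  4  5  6  7  8  9 10 11 12 13 14 15 16 17 18 19 20 21
dp  0  -  -  -  -  1  1  1  -  1  2  2  2  2  2  2  2  3  2  3  3  3
(- denotes ∞ / unreachable)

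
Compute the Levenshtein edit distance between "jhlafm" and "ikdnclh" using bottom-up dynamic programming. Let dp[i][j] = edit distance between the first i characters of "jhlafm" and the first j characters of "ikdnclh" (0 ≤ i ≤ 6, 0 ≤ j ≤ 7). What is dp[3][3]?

3

   ''  i  k  d  n  c  l  h
''  0  1  2  3  4  5  6  7
 j  1  1  2  3  4  5  6  7
 h  2  2  2  3  4  5  6  6
 l  3  3  3  3  4  5  5  6
 a  4  4  4  4  4  5  6  6
 f  5  5  5  5  5  5  6  7
 m  6  6  6  6  6  6  6  7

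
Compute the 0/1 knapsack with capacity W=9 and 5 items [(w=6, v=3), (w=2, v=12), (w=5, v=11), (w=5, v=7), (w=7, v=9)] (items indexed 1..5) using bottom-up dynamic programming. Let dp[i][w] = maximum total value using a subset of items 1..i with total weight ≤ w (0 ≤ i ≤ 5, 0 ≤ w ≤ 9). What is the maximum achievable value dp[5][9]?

23

i\w   0   1   2   3   4   5   6   7   8   9
  0   0   0   0   0   0   0   0   0   0   0
  1   0   0   0   0   0   0   3   3   3   3
  2   0   0  12  12  12  12  12  12  15  15
  3   0   0  12  12  12  12  12  23  23  23
  4   0   0  12  12  12  12  12  23  23  23
  5   0   0  12  12  12  12  12  23  23  23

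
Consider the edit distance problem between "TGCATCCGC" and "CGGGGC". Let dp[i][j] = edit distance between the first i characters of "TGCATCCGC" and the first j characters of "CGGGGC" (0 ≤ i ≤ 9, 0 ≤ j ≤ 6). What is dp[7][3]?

   ''  C  G  G  G  G  C
''  0  1  2  3  4  5  6
 T  1  1  2  3  4  5  6
 G  2  2  1  2  3  4  5
 C  3  2  2  2  3  4  4
 A  4  3  3  3  3  4  5
 T  5  4  4  4  4  4  5
 C  6  5  5  5  5  5  4
 C  7  6  6  6  6  6  5
 G  8  7  6  6  6  6  6
 C  9  8  7  7  7  7  6

6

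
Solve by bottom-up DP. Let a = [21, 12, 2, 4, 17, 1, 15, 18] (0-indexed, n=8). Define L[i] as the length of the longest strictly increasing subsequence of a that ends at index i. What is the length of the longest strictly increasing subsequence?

4

   i    0    1    2    3    4    5    6    7
a[i]   21   12    2    4   17    1   15   18
L[i]    1    1    1    2    3    1    3    4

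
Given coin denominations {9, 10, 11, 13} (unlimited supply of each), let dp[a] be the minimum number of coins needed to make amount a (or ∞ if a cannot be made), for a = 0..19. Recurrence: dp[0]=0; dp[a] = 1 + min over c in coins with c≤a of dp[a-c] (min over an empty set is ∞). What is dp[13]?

 a  0  1  2  3  4  5  6  7  8  9 10 11 12 13 14 15 16 17 18 19
dp  0  -  -  -  -  -  -  -  -  1  1  1  -  1  -  -  -  -  2  2
(- denotes ∞ / unreachable)

1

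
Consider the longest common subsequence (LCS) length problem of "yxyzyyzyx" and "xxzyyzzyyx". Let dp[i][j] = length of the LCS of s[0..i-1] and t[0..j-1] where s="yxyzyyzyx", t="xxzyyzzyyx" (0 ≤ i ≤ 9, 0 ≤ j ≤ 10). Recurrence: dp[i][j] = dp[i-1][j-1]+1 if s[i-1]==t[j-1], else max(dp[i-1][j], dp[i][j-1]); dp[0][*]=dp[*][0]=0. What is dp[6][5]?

4

   ''  x  x  z  y  y  z  z  y  y  x
''  0  0  0  0  0  0  0  0  0  0  0
 y  0  0  0  0  1  1  1  1  1  1  1
 x  0  1  1  1  1  1  1  1  1  1  2
 y  0  1  1  1  2  2  2  2  2  2  2
 z  0  1  1  2  2  2  3  3  3  3  3
 y  0  1  1  2  3  3  3  3  4  4  4
 y  0  1  1  2  3  4  4  4  4  5  5
 z  0  1  1  2  3  4  5  5  5  5  5
 y  0  1  1  2  3  4  5  5  6  6  6
 x  0  1  2  2  3  4  5  5  6  6  7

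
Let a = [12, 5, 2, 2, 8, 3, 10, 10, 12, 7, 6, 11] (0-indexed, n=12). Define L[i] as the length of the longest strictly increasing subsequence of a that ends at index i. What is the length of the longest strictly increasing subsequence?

   i    0    1    2    3    4    5    6    7    8    9   10   11
a[i]   12    5    2    2    8    3   10   10   12    7    6   11
L[i]    1    1    1    1    2    2    3    3    4    3    3    4

4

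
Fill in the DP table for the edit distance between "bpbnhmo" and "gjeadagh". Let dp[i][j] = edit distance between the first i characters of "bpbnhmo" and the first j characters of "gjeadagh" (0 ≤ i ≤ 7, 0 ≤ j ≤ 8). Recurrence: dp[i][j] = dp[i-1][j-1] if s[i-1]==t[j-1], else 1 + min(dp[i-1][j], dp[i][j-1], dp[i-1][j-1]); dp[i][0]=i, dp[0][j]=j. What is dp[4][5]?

   ''  g  j  e  a  d  a  g  h
''  0  1  2  3  4  5  6  7  8
 b  1  1  2  3  4  5  6  7  8
 p  2  2  2  3  4  5  6  7  8
 b  3  3  3  3  4  5  6  7  8
 n  4  4  4  4  4  5  6  7  8
 h  5  5  5  5  5  5  6  7  7
 m  6  6  6  6  6  6  6  7  8
 o  7  7  7  7  7  7  7  7  8

5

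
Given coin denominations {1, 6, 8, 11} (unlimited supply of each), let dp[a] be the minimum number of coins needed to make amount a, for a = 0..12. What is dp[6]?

 a  0  1  2  3  4  5  6  7  8  9 10 11 12
dp  0  1  2  3  4  5  1  2  1  2  3  1  2

1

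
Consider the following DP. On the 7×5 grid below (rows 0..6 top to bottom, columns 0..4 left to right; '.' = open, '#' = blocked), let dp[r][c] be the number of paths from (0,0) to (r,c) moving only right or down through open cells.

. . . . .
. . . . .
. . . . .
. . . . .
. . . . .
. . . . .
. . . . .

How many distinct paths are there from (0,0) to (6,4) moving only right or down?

210

r\c   0   1   2   3   4
  0   1   1   1   1   1
  1   1   2   3   4   5
  2   1   3   6  10  15
  3   1   4  10  20  35
  4   1   5  15  35  70
  5   1   6  21  56 126
  6   1   7  28  84 210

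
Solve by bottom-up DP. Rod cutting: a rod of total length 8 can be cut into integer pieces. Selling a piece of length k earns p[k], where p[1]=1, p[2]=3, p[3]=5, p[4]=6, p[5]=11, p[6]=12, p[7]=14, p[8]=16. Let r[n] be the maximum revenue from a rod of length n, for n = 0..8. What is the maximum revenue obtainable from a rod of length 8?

   n    0    1    2    3    4    5    6    7    8
r[n]    0    1    3    5    6   11   12   14   16

16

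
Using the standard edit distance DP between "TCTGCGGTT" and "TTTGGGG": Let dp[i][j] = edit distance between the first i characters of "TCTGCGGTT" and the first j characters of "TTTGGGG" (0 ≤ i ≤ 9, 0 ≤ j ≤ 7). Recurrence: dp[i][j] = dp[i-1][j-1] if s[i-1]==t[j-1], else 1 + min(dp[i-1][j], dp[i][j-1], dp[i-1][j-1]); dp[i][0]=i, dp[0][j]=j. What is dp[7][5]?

3

   ''  T  T  T  G  G  G  G
''  0  1  2  3  4  5  6  7
 T  1  0  1  2  3  4  5  6
 C  2  1  1  2  3  4  5  6
 T  3  2  1  1  2  3  4  5
 G  4  3  2  2  1  2  3  4
 C  5  4  3  3  2  2  3  4
 G  6  5  4  4  3  2  2  3
 G  7  6  5  5  4  3  2  2
 T  8  7  6  5  5  4  3  3
 T  9  8  7  6  6  5  4  4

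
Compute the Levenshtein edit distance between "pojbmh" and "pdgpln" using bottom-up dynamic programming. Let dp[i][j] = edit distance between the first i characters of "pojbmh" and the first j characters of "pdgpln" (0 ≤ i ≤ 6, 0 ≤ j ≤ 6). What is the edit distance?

   ''  p  d  g  p  l  n
''  0  1  2  3  4  5  6
 p  1  0  1  2  3  4  5
 o  2  1  1  2  3  4  5
 j  3  2  2  2  3  4  5
 b  4  3  3  3  3  4  5
 m  5  4  4  4  4  4  5
 h  6  5  5  5  5  5  5

5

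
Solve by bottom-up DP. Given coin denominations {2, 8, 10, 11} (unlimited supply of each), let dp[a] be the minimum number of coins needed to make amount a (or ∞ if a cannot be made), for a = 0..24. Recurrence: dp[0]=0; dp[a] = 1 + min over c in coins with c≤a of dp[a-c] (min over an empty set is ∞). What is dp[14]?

 a  0  1  2  3  4  5  6  7  8  9 10 11 12 13 14 15 16 17 18 19 20 21 22 23 24
dp  0  -  1  -  2  -  3  -  1  -  1  1  2  2  3  3  2  4  2  2  2  2  2  3  3
(- denotes ∞ / unreachable)

3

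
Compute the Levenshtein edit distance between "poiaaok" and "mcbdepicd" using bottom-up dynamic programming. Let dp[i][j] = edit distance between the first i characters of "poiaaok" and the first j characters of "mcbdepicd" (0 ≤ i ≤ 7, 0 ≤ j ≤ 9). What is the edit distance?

   ''  m  c  b  d  e  p  i  c  d
''  0  1  2  3  4  5  6  7  8  9
 p  1  1  2  3  4  5  5  6  7  8
 o  2  2  2  3  4  5  6  6  7  8
 i  3  3  3  3  4  5  6  6  7  8
 a  4  4  4  4  4  5  6  7  7  8
 a  5  5  5  5  5  5  6  7  8  8
 o  6  6  6  6  6  6  6  7  8  9
 k  7  7  7  7  7  7  7  7  8  9

9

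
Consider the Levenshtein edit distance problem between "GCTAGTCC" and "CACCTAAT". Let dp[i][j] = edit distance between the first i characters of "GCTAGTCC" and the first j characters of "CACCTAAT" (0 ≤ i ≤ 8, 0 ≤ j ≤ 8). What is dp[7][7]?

6

   ''  C  A  C  C  T  A  A  T
''  0  1  2  3  4  5  6  7  8
 G  1  1  2  3  4  5  6  7  8
 C  2  1  2  2  3  4  5  6  7
 T  3  2  2  3  3  3  4  5  6
 A  4  3  2  3  4  4  3  4  5
 G  5  4  3  3  4  5  4  4  5
 T  6  5  4  4  4  4  5  5  4
 C  7  6  5  4  4  5  5  6  5
 C  8  7  6  5  4  5  6  6  6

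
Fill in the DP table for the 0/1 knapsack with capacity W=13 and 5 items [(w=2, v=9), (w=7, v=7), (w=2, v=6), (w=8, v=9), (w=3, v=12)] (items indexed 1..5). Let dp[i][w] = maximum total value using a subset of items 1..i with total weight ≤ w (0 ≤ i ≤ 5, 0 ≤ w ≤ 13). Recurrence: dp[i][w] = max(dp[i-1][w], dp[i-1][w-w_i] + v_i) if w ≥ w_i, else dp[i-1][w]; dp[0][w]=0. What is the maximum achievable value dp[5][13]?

30

i\w   0   1   2   3   4   5   6   7   8   9  10  11  12  13
  0   0   0   0   0   0   0   0   0   0   0   0   0   0   0
  1   0   0   9   9   9   9   9   9   9   9   9   9   9   9
  2   0   0   9   9   9   9   9   9   9  16  16  16  16  16
  3   0   0   9   9  15  15  15  15  15  16  16  22  22  22
  4   0   0   9   9  15  15  15  15  15  16  18  22  24  24
  5   0   0   9  12  15  21  21  27  27  27  27  27  28  30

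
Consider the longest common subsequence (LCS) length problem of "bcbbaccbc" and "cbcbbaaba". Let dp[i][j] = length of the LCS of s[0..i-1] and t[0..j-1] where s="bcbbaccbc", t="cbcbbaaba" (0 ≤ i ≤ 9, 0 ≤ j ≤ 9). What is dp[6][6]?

   ''  c  b  c  b  b  a  a  b  a
''  0  0  0  0  0  0  0  0  0  0
 b  0  0  1  1  1  1  1  1  1  1
 c  0  1  1  2  2  2  2  2  2  2
 b  0  1  2  2  3  3  3  3  3  3
 b  0  1  2  2  3  4  4  4  4  4
 a  0  1  2  2  3  4  5  5  5  5
 c  0  1  2  3  3  4  5  5  5  5
 c  0  1  2  3  3  4  5  5  5  5
 b  0  1  2  3  4  4  5  5  6  6
 c  0  1  2  3  4  4  5  5  6  6

5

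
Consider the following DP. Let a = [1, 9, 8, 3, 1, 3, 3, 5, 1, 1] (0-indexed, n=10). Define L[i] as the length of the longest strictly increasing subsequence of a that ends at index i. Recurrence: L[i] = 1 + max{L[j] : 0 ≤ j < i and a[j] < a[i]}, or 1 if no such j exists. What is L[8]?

   i    0    1    2    3    4    5    6    7    8    9
a[i]    1    9    8    3    1    3    3    5    1    1
L[i]    1    2    2    2    1    2    2    3    1    1

1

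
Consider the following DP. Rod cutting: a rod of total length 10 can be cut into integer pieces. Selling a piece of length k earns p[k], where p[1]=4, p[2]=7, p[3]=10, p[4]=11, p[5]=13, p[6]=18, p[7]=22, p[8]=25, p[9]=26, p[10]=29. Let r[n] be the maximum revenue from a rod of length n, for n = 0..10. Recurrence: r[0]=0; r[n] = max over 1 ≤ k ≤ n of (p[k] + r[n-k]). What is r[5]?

20

   n    0    1    2    3    4    5    6    7    8    9   10
r[n]    0    4    8   12   16   20   24   28   32   36   40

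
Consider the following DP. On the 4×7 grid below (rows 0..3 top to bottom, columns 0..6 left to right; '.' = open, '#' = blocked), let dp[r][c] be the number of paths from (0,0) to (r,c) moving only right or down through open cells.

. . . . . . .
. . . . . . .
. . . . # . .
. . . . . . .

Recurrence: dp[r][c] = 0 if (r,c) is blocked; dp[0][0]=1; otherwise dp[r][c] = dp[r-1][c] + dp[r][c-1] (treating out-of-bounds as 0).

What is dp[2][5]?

r\c   0   1   2   3   4   5   6
  0   1   1   1   1   1   1   1
  1   1   2   3   4   5   6   7
  2   1   3   6  10   0   6  13
  3   1   4  10  20  20  26  39

6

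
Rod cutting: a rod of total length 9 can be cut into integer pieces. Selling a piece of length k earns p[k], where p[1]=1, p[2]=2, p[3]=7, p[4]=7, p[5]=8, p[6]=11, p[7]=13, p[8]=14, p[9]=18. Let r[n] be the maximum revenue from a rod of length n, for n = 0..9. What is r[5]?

   n    0    1    2    3    4    5    6    7    8    9
r[n]    0    1    2    7    8    9   14   15   16   21

9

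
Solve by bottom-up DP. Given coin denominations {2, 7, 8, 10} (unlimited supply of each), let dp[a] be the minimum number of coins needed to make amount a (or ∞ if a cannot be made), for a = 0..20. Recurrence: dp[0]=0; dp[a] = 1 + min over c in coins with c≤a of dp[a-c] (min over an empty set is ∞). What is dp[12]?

 a  0  1  2  3  4  5  6  7  8  9 10 11 12 13 14 15 16 17 18 19 20
dp  0  -  1  -  2  -  3  1  1  2  1  3  2  4  2  2  2  2  2  3  2
(- denotes ∞ / unreachable)

2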